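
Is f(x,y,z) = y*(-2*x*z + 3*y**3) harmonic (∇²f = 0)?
No, ∇²f = 36*y**2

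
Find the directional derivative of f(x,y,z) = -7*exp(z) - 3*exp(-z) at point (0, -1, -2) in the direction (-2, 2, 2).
sqrt(3)*(-7/3 + exp(4))*exp(-2)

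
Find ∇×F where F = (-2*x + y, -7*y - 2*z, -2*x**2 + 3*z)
(2, 4*x, -1)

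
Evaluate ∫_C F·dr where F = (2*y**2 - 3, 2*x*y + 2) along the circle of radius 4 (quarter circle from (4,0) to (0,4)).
-68/3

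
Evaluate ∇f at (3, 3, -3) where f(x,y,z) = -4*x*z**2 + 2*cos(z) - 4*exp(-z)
(-36, 0, 2*sin(3) + 72 + 4*exp(3))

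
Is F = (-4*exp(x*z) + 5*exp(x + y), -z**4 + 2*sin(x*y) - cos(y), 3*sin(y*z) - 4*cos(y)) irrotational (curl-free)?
No, ∇×F = (4*z**3 + 3*z*cos(y*z) + 4*sin(y), -4*x*exp(x*z), 2*y*cos(x*y) - 5*exp(x + y))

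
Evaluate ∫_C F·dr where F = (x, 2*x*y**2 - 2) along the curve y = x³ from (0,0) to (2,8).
3002/5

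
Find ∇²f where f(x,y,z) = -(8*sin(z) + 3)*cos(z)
(32*sin(z) + 3)*cos(z)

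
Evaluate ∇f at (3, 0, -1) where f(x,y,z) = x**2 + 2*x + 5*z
(8, 0, 5)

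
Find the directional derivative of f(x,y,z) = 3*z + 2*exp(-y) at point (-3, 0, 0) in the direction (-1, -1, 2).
4*sqrt(6)/3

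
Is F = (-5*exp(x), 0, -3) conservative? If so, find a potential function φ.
Yes, F is conservative. φ = -3*z - 5*exp(x)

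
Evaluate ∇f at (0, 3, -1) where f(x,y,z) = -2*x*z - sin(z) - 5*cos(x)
(2, 0, -cos(1))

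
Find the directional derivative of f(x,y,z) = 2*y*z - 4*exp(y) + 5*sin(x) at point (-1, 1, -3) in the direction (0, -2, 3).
2*sqrt(13)*(9 + 4*E)/13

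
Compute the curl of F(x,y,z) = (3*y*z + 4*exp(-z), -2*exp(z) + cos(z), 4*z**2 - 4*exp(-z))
(2*exp(z) + sin(z), 3*y - 4*exp(-z), -3*z)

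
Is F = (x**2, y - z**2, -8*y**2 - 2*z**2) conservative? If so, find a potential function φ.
No, ∇×F = (-16*y + 2*z, 0, 0) ≠ 0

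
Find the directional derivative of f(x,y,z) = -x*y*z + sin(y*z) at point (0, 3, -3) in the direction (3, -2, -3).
3*sqrt(22)*(9 - cos(9))/22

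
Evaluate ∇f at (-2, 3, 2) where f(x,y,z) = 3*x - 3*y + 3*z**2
(3, -3, 12)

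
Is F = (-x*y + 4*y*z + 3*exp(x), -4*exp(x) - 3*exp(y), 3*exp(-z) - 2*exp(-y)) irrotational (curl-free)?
No, ∇×F = (2*exp(-y), 4*y, x - 4*z - 4*exp(x))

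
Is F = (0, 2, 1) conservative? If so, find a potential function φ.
Yes, F is conservative. φ = 2*y + z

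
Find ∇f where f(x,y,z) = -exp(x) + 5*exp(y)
(-exp(x), 5*exp(y), 0)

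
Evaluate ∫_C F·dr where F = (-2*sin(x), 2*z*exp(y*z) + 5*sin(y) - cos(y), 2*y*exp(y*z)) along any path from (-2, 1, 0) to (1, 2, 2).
-2 - sin(2) + sin(1) - 7*cos(2) + 7*cos(1) + 2*exp(4)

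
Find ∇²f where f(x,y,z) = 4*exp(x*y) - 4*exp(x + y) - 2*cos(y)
4*x**2*exp(x*y) + 4*y**2*exp(x*y) - 8*exp(x + y) + 2*cos(y)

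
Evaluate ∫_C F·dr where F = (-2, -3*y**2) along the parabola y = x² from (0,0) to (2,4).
-68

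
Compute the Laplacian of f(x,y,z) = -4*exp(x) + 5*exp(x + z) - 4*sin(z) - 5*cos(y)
-4*exp(x) + 10*exp(x + z) + 4*sin(z) + 5*cos(y)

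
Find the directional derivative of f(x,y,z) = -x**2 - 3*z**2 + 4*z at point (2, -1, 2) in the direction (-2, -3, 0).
8*sqrt(13)/13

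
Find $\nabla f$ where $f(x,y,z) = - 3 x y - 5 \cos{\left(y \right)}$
(-3*y, -3*x + 5*sin(y), 0)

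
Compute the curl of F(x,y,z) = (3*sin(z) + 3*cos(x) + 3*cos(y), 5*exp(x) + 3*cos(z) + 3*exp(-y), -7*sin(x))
(3*sin(z), 7*cos(x) + 3*cos(z), 5*exp(x) + 3*sin(y))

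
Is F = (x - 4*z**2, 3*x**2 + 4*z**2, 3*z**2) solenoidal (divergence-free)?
No, ∇·F = 6*z + 1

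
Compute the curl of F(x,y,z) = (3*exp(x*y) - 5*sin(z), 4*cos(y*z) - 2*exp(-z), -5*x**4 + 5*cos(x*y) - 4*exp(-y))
(-5*x*sin(x*y) + 4*y*sin(y*z) - 2*exp(-z) + 4*exp(-y), 20*x**3 + 5*y*sin(x*y) - 5*cos(z), -3*x*exp(x*y))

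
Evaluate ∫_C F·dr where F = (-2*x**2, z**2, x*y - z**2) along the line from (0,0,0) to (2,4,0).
-16/3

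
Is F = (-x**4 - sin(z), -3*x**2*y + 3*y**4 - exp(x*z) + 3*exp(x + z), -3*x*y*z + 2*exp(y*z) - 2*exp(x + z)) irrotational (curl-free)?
No, ∇×F = (-3*x*z + x*exp(x*z) + 2*z*exp(y*z) - 3*exp(x + z), 3*y*z + 2*exp(x + z) - cos(z), -6*x*y - z*exp(x*z) + 3*exp(x + z))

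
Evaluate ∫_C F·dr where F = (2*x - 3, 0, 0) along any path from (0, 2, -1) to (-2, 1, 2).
10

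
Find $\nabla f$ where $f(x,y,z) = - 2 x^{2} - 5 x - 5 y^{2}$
(-4*x - 5, -10*y, 0)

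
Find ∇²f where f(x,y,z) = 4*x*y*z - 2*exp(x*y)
2*(-x**2 - y**2)*exp(x*y)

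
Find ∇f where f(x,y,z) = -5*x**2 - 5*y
(-10*x, -5, 0)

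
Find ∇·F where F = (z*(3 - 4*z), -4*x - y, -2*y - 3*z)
-4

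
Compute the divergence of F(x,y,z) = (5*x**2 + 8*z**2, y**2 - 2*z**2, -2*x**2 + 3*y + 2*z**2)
10*x + 2*y + 4*z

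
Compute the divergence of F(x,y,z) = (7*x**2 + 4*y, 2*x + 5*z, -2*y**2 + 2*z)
14*x + 2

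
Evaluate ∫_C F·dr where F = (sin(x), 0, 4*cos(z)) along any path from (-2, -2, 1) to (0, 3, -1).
-8*sin(1) - 1 + cos(2)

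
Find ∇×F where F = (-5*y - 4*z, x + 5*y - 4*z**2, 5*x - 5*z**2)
(8*z, -9, 6)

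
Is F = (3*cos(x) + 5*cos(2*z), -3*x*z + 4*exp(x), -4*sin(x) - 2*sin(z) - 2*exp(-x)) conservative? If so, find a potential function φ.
No, ∇×F = (3*x, -10*sin(2*z) + 4*cos(x) - 2*exp(-x), -3*z + 4*exp(x)) ≠ 0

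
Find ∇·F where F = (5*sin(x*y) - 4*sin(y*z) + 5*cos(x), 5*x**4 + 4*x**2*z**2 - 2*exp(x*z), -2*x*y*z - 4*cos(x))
-2*x*y + 5*y*cos(x*y) - 5*sin(x)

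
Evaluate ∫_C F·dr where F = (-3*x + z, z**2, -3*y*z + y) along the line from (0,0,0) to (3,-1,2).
-53/6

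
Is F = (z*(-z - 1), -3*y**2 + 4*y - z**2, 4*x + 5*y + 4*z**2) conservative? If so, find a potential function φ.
No, ∇×F = (2*z + 5, -2*z - 5, 0) ≠ 0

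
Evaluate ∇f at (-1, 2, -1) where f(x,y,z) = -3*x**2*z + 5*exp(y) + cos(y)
(-6, -sin(2) + 5*exp(2), -3)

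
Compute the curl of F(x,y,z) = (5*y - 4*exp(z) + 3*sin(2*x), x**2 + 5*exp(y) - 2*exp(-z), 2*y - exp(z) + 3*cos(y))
(-3*sin(y) + 2 - 2*exp(-z), -4*exp(z), 2*x - 5)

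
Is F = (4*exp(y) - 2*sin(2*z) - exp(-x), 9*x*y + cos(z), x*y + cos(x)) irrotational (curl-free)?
No, ∇×F = (x + sin(z), -y + sin(x) - 4*cos(2*z), 9*y - 4*exp(y))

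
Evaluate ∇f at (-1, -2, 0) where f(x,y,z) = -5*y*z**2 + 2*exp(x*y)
(-4*exp(2), -2*exp(2), 0)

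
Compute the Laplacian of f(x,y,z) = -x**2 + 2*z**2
2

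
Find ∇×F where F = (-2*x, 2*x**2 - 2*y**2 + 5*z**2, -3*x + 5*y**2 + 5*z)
(10*y - 10*z, 3, 4*x)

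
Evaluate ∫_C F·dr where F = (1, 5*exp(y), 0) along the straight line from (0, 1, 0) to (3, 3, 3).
-5*E + 3 + 5*exp(3)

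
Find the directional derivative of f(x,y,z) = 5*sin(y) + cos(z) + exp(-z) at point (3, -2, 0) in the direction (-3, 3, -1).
sqrt(19)*(15*cos(2) + 1)/19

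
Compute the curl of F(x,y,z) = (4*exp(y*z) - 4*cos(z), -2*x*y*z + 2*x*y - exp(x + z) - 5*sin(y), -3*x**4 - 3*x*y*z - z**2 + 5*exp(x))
(2*x*y - 3*x*z + exp(x + z), 12*x**3 + 3*y*z + 4*y*exp(y*z) - 5*exp(x) + 4*sin(z), -2*y*z + 2*y - 4*z*exp(y*z) - exp(x + z))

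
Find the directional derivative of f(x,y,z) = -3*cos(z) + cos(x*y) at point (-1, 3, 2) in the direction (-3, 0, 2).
3*sqrt(13)*(-3*sin(3) + 2*sin(2))/13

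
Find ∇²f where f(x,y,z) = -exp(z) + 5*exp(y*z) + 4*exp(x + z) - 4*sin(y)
5*y**2*exp(y*z) + 5*z**2*exp(y*z) - exp(z) + 8*exp(x + z) + 4*sin(y)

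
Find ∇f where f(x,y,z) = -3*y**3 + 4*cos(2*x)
(-8*sin(2*x), -9*y**2, 0)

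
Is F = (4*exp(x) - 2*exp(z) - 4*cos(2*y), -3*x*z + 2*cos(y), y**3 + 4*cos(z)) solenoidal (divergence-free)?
No, ∇·F = 4*exp(x) - 2*sin(y) - 4*sin(z)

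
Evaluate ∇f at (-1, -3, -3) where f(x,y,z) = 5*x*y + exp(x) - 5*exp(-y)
(-15 + exp(-1), -5 + 5*exp(3), 0)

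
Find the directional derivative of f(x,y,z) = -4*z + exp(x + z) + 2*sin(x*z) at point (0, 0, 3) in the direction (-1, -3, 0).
sqrt(10)*(-exp(3) - 6)/10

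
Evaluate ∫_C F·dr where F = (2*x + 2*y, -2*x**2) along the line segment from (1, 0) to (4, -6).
81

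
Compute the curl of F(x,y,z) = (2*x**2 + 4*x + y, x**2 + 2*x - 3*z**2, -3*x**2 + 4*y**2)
(8*y + 6*z, 6*x, 2*x + 1)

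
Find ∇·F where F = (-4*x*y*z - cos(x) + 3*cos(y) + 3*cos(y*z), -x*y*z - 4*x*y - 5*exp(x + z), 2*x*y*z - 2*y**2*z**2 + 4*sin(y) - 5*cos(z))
2*x*y - x*z - 4*x - 4*y**2*z - 4*y*z + sin(x) + 5*sin(z)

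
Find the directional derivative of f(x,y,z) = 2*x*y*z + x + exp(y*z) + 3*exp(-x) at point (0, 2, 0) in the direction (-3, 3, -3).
0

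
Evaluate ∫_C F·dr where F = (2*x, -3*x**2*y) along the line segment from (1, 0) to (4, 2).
-42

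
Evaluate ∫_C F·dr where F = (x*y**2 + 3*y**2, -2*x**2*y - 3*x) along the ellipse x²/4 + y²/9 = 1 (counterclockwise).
-18*pi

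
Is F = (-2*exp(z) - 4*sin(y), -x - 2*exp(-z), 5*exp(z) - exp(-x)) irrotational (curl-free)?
No, ∇×F = (-2*exp(-z), -2*exp(z) - exp(-x), 4*cos(y) - 1)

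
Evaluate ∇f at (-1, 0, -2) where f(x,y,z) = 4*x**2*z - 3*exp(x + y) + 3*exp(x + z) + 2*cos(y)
(-3*exp(-1) + 3*exp(-3) + 16, -3*exp(-1), 3*exp(-3) + 4)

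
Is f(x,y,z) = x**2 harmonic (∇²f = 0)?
No, ∇²f = 2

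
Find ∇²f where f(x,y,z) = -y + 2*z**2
4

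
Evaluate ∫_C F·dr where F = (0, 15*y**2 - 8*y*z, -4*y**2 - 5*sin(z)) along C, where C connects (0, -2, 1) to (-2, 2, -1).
112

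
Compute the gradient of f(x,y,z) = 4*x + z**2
(4, 0, 2*z)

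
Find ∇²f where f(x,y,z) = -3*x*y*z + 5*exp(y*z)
5*(y**2 + z**2)*exp(y*z)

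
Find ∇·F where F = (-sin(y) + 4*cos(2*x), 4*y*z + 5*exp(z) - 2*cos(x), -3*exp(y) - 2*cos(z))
4*z - 8*sin(2*x) + 2*sin(z)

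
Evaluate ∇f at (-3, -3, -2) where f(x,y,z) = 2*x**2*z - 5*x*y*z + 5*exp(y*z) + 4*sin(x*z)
(-8*cos(6) - 6, -10*exp(6) - 30, -15*exp(6) - 27 - 12*cos(6))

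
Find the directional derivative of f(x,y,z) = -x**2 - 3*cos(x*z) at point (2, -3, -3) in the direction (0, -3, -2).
12*sqrt(13)*sin(6)/13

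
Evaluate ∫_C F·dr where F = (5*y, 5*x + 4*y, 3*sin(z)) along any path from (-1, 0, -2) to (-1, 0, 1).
-3*cos(1) + 3*cos(2)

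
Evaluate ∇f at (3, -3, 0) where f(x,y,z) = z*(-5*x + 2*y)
(0, 0, -21)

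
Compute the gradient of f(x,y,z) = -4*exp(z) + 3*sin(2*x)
(6*cos(2*x), 0, -4*exp(z))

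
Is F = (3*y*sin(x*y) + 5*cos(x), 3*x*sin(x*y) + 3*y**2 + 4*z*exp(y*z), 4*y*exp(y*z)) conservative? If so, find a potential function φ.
Yes, F is conservative. φ = y**3 + 4*exp(y*z) + 5*sin(x) - 3*cos(x*y)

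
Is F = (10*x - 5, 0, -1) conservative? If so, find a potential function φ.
Yes, F is conservative. φ = 5*x**2 - 5*x - z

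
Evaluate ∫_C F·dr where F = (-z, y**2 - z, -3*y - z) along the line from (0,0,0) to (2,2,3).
-101/6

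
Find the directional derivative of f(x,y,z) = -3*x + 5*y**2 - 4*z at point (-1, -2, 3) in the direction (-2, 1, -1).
-5*sqrt(6)/3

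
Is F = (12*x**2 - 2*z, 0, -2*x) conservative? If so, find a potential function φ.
Yes, F is conservative. φ = 2*x*(2*x**2 - z)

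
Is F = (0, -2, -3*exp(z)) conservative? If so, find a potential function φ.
Yes, F is conservative. φ = -2*y - 3*exp(z)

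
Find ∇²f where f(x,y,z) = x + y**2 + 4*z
2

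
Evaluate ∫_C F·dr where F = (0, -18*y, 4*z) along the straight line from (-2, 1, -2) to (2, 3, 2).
-72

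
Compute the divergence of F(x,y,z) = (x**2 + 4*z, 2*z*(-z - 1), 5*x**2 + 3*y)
2*x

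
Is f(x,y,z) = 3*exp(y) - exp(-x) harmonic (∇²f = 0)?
No, ∇²f = 3*exp(y) - exp(-x)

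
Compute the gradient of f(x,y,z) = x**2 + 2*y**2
(2*x, 4*y, 0)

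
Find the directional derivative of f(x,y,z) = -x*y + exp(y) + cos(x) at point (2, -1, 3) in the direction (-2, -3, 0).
sqrt(13)*(-3 + 2*E*sin(2) + 4*E)*exp(-1)/13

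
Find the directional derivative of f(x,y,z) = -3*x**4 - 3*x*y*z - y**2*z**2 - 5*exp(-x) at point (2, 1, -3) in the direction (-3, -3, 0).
sqrt(2)*(-5 + 87*exp(2))*exp(-2)/2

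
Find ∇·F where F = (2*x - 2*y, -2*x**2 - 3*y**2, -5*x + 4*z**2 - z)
-6*y + 8*z + 1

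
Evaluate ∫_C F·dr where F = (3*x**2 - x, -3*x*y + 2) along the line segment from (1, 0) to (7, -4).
190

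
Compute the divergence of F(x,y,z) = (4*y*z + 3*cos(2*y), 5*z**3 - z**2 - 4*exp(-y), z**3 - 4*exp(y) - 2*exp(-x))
3*z**2 + 4*exp(-y)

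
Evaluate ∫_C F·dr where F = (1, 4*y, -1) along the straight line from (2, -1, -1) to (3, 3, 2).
14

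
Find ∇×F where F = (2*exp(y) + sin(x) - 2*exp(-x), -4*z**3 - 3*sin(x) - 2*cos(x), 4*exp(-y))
(12*z**2 - 4*exp(-y), 0, -2*exp(y) + 2*sin(x) - 3*cos(x))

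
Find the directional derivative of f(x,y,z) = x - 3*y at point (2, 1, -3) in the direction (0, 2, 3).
-6*sqrt(13)/13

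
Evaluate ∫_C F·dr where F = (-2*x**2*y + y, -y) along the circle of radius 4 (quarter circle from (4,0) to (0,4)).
-8 + 28*pi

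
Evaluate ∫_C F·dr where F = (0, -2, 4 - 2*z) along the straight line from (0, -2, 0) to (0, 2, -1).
-13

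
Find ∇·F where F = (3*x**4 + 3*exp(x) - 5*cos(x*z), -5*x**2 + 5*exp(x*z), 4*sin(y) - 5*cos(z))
12*x**3 + 5*z*sin(x*z) + 3*exp(x) + 5*sin(z)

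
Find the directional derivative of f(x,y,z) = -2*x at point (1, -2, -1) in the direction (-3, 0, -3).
sqrt(2)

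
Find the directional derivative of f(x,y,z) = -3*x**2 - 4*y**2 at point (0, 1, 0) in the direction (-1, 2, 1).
-8*sqrt(6)/3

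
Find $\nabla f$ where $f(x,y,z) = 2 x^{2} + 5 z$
(4*x, 0, 5)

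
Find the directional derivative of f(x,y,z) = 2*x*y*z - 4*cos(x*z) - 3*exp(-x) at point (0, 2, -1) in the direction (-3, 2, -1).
3*sqrt(14)/14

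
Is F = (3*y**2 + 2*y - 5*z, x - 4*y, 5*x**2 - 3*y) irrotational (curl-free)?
No, ∇×F = (-3, -10*x - 5, -6*y - 1)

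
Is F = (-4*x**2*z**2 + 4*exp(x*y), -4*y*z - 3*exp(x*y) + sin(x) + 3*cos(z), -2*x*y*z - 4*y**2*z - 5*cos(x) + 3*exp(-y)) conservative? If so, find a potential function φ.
No, ∇×F = (-2*x*z - 8*y*z + 4*y + 3*sin(z) - 3*exp(-y), -8*x**2*z + 2*y*z - 5*sin(x), -4*x*exp(x*y) - 3*y*exp(x*y) + cos(x)) ≠ 0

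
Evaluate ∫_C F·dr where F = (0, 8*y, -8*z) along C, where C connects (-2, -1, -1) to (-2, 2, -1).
12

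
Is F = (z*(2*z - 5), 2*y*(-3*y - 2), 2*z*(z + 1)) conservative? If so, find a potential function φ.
No, ∇×F = (0, 4*z - 5, 0) ≠ 0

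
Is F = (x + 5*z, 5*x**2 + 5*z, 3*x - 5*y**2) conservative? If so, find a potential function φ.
No, ∇×F = (-10*y - 5, 2, 10*x) ≠ 0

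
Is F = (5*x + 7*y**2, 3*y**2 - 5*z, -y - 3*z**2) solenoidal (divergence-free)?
No, ∇·F = 6*y - 6*z + 5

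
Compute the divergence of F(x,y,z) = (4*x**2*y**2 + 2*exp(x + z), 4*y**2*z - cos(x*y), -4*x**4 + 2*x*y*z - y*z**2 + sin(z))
8*x*y**2 + 2*x*y + x*sin(x*y) + 6*y*z + 2*exp(x + z) + cos(z)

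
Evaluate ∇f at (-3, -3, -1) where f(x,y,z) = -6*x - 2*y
(-6, -2, 0)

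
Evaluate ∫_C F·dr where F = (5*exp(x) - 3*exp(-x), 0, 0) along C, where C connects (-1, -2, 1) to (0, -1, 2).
-3*E - 5*exp(-1) + 8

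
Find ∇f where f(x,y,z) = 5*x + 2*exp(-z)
(5, 0, -2*exp(-z))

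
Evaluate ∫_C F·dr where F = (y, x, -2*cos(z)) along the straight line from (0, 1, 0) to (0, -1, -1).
2*sin(1)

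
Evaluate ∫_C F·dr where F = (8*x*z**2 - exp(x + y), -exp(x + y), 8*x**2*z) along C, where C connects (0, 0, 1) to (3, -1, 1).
37 - exp(2)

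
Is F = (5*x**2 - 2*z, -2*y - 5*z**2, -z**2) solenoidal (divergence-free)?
No, ∇·F = 10*x - 2*z - 2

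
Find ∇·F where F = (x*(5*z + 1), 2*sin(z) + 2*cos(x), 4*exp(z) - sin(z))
5*z + 4*exp(z) - cos(z) + 1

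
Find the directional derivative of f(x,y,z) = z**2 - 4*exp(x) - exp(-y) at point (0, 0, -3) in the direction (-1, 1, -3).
23*sqrt(11)/11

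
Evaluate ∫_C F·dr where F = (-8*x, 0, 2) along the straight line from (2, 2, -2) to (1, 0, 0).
16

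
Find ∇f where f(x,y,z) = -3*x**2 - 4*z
(-6*x, 0, -4)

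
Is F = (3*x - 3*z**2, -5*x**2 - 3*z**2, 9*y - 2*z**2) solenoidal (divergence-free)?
No, ∇·F = 3 - 4*z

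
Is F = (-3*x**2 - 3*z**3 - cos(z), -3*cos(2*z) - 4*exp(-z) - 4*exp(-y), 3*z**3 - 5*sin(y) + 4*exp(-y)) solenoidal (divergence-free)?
No, ∇·F = -6*x + 9*z**2 + 4*exp(-y)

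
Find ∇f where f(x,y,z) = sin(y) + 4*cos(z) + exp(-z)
(0, cos(y), -4*sin(z) - exp(-z))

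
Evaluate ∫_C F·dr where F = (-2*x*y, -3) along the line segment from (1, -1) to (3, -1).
8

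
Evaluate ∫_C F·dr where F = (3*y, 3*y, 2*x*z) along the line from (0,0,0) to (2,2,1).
40/3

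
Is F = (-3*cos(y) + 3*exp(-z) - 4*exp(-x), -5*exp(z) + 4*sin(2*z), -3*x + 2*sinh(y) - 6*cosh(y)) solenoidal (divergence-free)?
No, ∇·F = 4*exp(-x)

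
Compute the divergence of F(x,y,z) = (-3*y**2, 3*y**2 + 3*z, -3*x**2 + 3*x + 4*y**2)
6*y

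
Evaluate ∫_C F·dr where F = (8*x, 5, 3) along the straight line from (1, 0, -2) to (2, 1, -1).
20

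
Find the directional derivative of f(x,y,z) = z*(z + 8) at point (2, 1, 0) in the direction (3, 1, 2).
8*sqrt(14)/7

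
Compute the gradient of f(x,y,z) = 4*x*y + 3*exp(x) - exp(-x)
(4*y + 3*exp(x) + exp(-x), 4*x, 0)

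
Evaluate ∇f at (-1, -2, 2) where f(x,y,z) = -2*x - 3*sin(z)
(-2, 0, -3*cos(2))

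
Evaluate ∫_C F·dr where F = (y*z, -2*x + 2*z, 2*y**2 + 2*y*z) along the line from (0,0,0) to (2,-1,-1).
7/3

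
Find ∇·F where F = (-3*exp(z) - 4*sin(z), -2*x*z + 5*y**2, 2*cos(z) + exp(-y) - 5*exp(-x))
10*y - 2*sin(z)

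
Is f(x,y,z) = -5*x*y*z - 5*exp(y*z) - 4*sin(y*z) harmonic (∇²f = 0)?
No, ∇²f = (y**2 + z**2)*(-5*exp(y*z) + 4*sin(y*z))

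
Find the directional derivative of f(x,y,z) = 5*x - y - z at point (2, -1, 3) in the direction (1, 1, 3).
sqrt(11)/11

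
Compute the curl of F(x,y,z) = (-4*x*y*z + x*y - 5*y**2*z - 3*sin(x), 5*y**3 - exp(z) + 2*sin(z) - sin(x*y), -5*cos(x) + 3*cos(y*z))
(-3*z*sin(y*z) + exp(z) - 2*cos(z), -4*x*y - 5*y**2 - 5*sin(x), 4*x*z - x + 10*y*z - y*cos(x*y))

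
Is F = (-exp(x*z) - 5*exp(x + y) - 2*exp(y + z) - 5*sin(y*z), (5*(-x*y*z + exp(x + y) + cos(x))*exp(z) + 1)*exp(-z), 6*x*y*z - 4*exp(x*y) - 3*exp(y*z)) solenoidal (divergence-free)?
No, ∇·F = 6*x*y - 5*x*z - 3*y*exp(y*z) - z*exp(x*z)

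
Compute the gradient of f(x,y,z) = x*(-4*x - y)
(-8*x - y, -x, 0)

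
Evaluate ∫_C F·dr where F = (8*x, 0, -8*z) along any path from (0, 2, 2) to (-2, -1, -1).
28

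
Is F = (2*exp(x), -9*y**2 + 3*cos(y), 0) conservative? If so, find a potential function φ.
Yes, F is conservative. φ = -3*y**3 + 2*exp(x) + 3*sin(y)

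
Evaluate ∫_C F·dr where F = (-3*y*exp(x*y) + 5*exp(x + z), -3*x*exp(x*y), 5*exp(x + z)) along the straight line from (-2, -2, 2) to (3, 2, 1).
-3*exp(6) - 5 + 8*exp(4)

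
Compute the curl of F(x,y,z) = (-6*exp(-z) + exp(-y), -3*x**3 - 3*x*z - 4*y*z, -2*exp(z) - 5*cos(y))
(3*x + 4*y + 5*sin(y), 6*exp(-z), -9*x**2 - 3*z + exp(-y))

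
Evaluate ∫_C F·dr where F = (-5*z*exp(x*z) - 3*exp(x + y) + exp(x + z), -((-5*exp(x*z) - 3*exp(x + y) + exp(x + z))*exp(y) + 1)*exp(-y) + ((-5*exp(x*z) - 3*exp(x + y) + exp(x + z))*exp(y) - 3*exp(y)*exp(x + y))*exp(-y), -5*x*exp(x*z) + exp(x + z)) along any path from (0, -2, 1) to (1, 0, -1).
-4*E - exp(2) - 5*exp(-1) + 3*exp(-2) + 7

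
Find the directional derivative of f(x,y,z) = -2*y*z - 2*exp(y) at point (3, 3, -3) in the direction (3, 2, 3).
sqrt(22)*(-2*exp(3) - 3)/11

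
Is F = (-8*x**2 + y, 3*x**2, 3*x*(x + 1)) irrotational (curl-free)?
No, ∇×F = (0, -6*x - 3, 6*x - 1)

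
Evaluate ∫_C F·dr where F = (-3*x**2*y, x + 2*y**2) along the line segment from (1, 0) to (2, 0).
0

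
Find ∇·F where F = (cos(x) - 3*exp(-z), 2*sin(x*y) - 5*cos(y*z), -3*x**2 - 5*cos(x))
2*x*cos(x*y) + 5*z*sin(y*z) - sin(x)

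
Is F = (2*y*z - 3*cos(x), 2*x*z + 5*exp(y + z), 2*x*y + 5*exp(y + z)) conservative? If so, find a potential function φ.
Yes, F is conservative. φ = 2*x*y*z + 5*exp(y + z) - 3*sin(x)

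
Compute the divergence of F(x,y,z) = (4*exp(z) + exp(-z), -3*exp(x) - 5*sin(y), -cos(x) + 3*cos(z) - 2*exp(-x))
-3*sin(z) - 5*cos(y)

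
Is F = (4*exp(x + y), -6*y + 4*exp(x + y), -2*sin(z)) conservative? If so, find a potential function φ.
Yes, F is conservative. φ = -3*y**2 + 4*exp(x + y) + 2*cos(z)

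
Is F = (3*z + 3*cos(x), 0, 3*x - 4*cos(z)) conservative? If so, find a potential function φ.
Yes, F is conservative. φ = 3*x*z + 3*sin(x) - 4*sin(z)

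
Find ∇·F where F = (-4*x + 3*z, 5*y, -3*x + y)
1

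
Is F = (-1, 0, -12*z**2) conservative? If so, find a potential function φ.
Yes, F is conservative. φ = -x - 4*z**3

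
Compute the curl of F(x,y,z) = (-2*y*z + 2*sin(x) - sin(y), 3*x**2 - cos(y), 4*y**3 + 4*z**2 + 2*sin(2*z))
(12*y**2, -2*y, 6*x + 2*z + cos(y))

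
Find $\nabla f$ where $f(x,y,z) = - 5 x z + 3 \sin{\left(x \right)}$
(-5*z + 3*cos(x), 0, -5*x)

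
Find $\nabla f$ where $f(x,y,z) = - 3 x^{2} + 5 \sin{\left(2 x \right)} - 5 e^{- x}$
(-6*x + 10*cos(2*x) + 5*exp(-x), 0, 0)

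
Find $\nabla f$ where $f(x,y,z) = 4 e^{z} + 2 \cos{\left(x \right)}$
(-2*sin(x), 0, 4*exp(z))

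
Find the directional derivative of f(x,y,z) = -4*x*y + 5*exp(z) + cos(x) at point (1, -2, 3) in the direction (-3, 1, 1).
sqrt(11)*(-28 + 3*sin(1) + 5*exp(3))/11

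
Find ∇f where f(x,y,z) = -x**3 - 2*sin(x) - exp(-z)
(-3*x**2 - 2*cos(x), 0, exp(-z))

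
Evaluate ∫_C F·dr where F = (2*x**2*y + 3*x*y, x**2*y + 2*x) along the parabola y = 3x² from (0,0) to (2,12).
1492/5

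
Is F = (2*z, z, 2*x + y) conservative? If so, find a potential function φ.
Yes, F is conservative. φ = z*(2*x + y)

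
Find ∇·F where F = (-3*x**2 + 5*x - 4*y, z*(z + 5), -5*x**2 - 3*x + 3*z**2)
-6*x + 6*z + 5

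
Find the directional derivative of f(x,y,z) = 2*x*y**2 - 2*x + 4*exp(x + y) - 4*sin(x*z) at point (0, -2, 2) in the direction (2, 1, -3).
2*sqrt(14)*(3 - exp(2))*exp(-2)/7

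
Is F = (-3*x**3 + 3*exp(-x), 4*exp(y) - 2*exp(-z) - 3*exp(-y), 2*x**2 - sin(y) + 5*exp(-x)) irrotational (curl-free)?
No, ∇×F = (-cos(y) - 2*exp(-z), -4*x + 5*exp(-x), 0)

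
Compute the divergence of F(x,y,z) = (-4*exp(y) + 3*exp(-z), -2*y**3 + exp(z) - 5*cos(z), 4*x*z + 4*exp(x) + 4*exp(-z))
4*x - 6*y**2 - 4*exp(-z)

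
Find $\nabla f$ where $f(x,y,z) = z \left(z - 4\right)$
(0, 0, 2*z - 4)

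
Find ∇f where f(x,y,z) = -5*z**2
(0, 0, -10*z)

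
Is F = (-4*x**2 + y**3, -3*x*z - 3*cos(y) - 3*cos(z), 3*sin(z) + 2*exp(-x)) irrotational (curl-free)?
No, ∇×F = (3*x - 3*sin(z), 2*exp(-x), -3*y**2 - 3*z)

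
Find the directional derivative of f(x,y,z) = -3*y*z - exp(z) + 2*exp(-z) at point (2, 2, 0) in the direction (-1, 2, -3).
27*sqrt(14)/14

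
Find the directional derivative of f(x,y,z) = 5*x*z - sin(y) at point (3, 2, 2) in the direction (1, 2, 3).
sqrt(14)*(55 - 2*cos(2))/14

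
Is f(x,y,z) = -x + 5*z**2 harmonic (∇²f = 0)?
No, ∇²f = 10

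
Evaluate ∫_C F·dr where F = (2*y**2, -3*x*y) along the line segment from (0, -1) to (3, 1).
-1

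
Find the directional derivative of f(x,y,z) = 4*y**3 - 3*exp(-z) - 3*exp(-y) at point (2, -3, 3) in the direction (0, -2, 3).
3*sqrt(13)*(-72*exp(3) - 2*exp(6) + 3)*exp(-3)/13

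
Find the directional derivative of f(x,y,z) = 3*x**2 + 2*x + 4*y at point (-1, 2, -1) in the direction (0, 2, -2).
2*sqrt(2)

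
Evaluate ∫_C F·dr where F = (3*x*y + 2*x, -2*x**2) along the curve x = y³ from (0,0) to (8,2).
192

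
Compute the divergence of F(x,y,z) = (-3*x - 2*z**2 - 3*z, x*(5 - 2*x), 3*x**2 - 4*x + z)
-2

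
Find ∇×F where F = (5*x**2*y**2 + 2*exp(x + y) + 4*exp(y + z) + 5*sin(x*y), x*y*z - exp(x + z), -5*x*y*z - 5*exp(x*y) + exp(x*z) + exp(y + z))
(-x*y - 5*x*z - 5*x*exp(x*y) + exp(x + z) + exp(y + z), 5*y*z + 5*y*exp(x*y) - z*exp(x*z) + 4*exp(y + z), -10*x**2*y - 5*x*cos(x*y) + y*z - 2*exp(x + y) - exp(x + z) - 4*exp(y + z))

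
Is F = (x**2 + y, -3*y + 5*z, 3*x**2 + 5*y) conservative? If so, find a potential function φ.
No, ∇×F = (0, -6*x, -1) ≠ 0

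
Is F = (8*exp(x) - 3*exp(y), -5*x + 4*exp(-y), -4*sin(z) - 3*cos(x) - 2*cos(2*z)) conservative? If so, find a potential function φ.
No, ∇×F = (0, -3*sin(x), 3*exp(y) - 5) ≠ 0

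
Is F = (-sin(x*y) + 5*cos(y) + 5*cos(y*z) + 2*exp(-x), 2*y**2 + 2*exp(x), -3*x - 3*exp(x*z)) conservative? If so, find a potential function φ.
No, ∇×F = (0, -5*y*sin(y*z) + 3*z*exp(x*z) + 3, x*cos(x*y) + 5*z*sin(y*z) + 2*exp(x) + 5*sin(y)) ≠ 0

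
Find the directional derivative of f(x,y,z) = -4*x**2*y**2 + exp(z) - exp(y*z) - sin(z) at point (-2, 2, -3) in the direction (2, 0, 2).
sqrt(2)*(-2 + exp(3) - exp(6)*cos(3) + 64*exp(6))*exp(-6)/2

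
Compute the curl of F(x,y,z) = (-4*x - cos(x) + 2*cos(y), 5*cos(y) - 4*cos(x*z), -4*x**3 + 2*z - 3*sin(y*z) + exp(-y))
(-4*x*sin(x*z) - 3*z*cos(y*z) - exp(-y), 12*x**2, 4*z*sin(x*z) + 2*sin(y))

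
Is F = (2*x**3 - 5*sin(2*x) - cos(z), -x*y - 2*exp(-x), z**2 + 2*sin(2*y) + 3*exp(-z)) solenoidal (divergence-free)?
No, ∇·F = 6*x**2 - x + 2*z - 10*cos(2*x) - 3*exp(-z)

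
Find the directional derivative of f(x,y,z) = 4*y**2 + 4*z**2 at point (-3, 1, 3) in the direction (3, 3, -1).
0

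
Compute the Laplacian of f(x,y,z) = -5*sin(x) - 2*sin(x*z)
2*x**2*sin(x*z) + 2*z**2*sin(x*z) + 5*sin(x)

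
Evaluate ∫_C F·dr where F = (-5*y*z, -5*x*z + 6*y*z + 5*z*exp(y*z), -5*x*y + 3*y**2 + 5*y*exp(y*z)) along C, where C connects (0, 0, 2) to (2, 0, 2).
0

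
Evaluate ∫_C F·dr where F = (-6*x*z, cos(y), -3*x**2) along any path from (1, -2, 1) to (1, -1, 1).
-sin(1) + sin(2)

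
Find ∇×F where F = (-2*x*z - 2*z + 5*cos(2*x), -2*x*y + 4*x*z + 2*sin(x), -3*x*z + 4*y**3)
(-4*x + 12*y**2, -2*x + 3*z - 2, -2*y + 4*z + 2*cos(x))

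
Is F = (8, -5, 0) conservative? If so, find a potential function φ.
Yes, F is conservative. φ = 8*x - 5*y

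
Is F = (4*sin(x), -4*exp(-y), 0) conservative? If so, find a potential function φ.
Yes, F is conservative. φ = -4*cos(x) + 4*exp(-y)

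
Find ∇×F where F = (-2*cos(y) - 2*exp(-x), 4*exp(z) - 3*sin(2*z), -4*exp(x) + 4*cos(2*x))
(-4*exp(z) + 6*cos(2*z), 4*exp(x) + 8*sin(2*x), -2*sin(y))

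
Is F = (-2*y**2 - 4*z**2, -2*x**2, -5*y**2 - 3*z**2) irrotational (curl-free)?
No, ∇×F = (-10*y, -8*z, -4*x + 4*y)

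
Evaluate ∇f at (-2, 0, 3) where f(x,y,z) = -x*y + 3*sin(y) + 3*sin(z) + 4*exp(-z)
(0, 5, 3*cos(3) - 4*exp(-3))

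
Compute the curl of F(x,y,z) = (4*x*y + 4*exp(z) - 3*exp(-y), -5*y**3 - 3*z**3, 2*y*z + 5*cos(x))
(z*(9*z + 2), 4*exp(z) + 5*sin(x), -4*x - 3*exp(-y))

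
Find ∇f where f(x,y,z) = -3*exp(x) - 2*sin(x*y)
(-2*y*cos(x*y) - 3*exp(x), -2*x*cos(x*y), 0)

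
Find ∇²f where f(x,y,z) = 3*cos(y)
-3*cos(y)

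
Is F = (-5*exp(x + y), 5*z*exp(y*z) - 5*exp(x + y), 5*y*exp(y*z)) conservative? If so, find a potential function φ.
Yes, F is conservative. φ = 5*exp(y*z) - 5*exp(x + y)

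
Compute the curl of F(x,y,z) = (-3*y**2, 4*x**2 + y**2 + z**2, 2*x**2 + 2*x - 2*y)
(-2*z - 2, -4*x - 2, 8*x + 6*y)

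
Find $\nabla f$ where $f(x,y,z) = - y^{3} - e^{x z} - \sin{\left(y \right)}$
(-z*exp(x*z), -3*y**2 - cos(y), -x*exp(x*z))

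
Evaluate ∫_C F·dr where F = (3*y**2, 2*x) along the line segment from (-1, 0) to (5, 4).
112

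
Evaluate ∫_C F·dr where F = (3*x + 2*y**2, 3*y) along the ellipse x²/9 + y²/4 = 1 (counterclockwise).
0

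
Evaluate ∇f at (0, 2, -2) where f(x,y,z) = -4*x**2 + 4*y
(0, 4, 0)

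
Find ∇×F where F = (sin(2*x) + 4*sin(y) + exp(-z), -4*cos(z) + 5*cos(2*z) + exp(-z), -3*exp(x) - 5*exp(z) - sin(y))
(-4*sin(z) + 10*sin(2*z) - cos(y) + exp(-z), 3*exp(x) - exp(-z), -4*cos(y))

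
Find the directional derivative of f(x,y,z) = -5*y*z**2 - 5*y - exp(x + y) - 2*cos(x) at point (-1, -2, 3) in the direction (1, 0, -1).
sqrt(2)*(-30*exp(3) - exp(3)*sin(1) - 1/2)*exp(-3)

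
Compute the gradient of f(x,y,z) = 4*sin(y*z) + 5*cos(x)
(-5*sin(x), 4*z*cos(y*z), 4*y*cos(y*z))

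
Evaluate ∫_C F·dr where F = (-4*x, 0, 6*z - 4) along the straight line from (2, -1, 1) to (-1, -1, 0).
7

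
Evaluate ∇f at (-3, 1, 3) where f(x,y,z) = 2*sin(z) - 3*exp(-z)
(0, 0, 2*cos(3) + 3*exp(-3))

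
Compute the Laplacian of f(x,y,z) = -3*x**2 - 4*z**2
-14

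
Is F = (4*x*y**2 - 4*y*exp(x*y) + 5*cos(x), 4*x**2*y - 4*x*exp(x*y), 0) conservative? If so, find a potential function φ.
Yes, F is conservative. φ = 2*x**2*y**2 - 4*exp(x*y) + 5*sin(x)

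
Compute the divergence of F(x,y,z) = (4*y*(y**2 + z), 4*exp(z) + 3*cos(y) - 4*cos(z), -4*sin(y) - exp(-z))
-3*sin(y) + exp(-z)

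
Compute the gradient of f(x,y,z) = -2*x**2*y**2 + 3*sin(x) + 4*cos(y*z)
(-4*x*y**2 + 3*cos(x), -4*x**2*y - 4*z*sin(y*z), -4*y*sin(y*z))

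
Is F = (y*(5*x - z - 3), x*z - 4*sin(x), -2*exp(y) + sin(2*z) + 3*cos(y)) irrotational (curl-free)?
No, ∇×F = (-x - 2*exp(y) - 3*sin(y), -y, -5*x + 2*z - 4*cos(x) + 3)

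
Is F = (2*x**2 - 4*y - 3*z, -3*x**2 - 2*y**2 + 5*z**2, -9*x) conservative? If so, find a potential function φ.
No, ∇×F = (-10*z, 6, 4 - 6*x) ≠ 0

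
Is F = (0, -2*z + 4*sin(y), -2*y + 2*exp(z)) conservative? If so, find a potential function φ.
Yes, F is conservative. φ = -2*y*z + 2*exp(z) - 4*cos(y)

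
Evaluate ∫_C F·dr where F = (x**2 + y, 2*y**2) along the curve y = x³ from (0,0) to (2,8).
348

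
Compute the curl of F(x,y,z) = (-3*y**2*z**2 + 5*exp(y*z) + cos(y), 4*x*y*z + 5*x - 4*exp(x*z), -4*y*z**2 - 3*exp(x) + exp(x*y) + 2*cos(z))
(-4*x*y + x*exp(x*y) + 4*x*exp(x*z) - 4*z**2, -6*y**2*z - y*exp(x*y) + 5*y*exp(y*z) + 3*exp(x), 6*y*z**2 + 4*y*z - 4*z*exp(x*z) - 5*z*exp(y*z) + sin(y) + 5)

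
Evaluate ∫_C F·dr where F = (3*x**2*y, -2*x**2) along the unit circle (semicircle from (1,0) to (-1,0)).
-3*pi/8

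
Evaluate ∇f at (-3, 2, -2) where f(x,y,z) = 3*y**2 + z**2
(0, 12, -4)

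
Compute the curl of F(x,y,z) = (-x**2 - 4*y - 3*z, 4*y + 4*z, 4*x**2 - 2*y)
(-6, -8*x - 3, 4)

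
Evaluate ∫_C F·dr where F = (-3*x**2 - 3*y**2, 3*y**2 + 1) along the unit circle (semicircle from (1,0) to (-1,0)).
6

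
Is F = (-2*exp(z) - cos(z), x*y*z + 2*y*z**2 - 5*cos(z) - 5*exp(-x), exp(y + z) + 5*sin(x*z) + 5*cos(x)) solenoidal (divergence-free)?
No, ∇·F = x*z + 5*x*cos(x*z) + 2*z**2 + exp(y + z)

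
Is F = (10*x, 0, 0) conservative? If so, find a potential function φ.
Yes, F is conservative. φ = 5*x**2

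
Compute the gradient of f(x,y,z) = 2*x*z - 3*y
(2*z, -3, 2*x)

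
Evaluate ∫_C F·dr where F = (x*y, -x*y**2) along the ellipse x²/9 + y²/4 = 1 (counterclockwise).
-6*pi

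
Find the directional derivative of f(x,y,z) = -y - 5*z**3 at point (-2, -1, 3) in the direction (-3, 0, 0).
0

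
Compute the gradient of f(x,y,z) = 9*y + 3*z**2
(0, 9, 6*z)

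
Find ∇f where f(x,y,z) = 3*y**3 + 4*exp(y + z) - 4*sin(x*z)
(-4*z*cos(x*z), 9*y**2 + 4*exp(y + z), -4*x*cos(x*z) + 4*exp(y + z))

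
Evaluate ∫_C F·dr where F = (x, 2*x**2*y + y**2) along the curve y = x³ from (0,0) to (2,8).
1094/3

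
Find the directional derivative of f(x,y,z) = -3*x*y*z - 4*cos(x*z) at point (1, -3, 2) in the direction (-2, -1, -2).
-16 - 8*sin(2)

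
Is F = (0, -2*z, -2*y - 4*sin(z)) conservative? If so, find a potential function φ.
Yes, F is conservative. φ = -2*y*z + 4*cos(z)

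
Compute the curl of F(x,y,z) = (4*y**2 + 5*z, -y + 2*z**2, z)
(-4*z, 5, -8*y)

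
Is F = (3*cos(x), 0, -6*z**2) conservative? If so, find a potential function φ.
Yes, F is conservative. φ = -2*z**3 + 3*sin(x)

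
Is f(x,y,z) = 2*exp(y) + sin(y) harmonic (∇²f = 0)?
No, ∇²f = 2*exp(y) - sin(y)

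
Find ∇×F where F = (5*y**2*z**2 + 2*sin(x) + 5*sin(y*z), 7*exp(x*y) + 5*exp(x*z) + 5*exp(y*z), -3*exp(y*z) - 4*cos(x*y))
(-5*x*exp(x*z) + 4*x*sin(x*y) - 5*y*exp(y*z) - 3*z*exp(y*z), y*(10*y*z - 4*sin(x*y) + 5*cos(y*z)), -10*y*z**2 + 7*y*exp(x*y) + 5*z*exp(x*z) - 5*z*cos(y*z))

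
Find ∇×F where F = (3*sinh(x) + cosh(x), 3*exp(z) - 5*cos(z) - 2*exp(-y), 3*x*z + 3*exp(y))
(3*exp(y) - 3*exp(z) - 5*sin(z), -3*z, 0)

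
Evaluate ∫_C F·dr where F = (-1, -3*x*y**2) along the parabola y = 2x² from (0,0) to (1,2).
-55/7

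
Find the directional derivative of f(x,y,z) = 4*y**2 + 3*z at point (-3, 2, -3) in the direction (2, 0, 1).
3*sqrt(5)/5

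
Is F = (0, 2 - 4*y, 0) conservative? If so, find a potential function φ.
Yes, F is conservative. φ = 2*y*(1 - y)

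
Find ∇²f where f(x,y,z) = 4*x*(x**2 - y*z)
24*x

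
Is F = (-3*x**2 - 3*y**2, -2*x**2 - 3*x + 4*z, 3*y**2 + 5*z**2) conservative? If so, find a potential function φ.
No, ∇×F = (6*y - 4, 0, -4*x + 6*y - 3) ≠ 0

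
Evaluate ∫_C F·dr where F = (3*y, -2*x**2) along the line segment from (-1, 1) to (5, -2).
33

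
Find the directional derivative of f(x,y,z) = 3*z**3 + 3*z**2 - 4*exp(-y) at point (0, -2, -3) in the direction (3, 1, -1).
sqrt(11)*(-63 + 4*exp(2))/11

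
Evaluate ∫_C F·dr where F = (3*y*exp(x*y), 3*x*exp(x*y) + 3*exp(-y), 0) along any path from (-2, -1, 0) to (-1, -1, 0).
3*E*(1 - E)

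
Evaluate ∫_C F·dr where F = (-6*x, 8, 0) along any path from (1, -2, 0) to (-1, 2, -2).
32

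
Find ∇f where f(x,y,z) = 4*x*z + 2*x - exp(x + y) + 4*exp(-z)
(4*z - exp(x + y) + 2, -exp(x + y), 4*x - 4*exp(-z))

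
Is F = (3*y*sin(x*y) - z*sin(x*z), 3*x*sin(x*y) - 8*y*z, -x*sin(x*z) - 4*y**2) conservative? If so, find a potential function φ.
Yes, F is conservative. φ = -4*y**2*z - 3*cos(x*y) + cos(x*z)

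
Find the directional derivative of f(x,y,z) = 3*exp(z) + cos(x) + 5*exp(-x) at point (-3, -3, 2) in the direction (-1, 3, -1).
sqrt(11)*(-3*exp(2) - sin(3) + 5*exp(3))/11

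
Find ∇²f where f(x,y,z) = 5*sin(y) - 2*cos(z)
-5*sin(y) + 2*cos(z)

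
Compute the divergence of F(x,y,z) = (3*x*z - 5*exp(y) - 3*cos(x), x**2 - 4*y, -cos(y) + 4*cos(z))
3*z + 3*sin(x) - 4*sin(z) - 4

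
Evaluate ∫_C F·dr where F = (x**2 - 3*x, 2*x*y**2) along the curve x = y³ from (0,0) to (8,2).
96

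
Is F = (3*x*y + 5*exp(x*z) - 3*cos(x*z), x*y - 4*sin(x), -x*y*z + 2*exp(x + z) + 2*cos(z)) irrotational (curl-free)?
No, ∇×F = (-x*z, 5*x*exp(x*z) + 3*x*sin(x*z) + y*z - 2*exp(x + z), -3*x + y - 4*cos(x))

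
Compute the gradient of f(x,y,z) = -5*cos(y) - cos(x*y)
(y*sin(x*y), x*sin(x*y) + 5*sin(y), 0)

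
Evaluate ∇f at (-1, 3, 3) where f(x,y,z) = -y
(0, -1, 0)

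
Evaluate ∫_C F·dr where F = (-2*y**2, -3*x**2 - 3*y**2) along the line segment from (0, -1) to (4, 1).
-110/3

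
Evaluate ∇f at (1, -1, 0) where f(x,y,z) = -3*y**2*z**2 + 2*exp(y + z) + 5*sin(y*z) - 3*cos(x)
(3*sin(1), 2*exp(-1), -5 + 2*exp(-1))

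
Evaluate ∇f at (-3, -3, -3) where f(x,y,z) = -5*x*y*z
(-45, -45, -45)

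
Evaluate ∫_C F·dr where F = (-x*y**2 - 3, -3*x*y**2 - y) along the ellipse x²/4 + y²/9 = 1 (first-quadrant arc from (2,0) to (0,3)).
21/2 - 81*pi/8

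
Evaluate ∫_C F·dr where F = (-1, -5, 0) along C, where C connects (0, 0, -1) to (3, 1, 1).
-8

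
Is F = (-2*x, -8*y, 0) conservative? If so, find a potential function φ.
Yes, F is conservative. φ = -x**2 - 4*y**2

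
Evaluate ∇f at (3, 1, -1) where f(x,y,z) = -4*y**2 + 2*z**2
(0, -8, -4)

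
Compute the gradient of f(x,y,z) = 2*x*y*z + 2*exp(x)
(2*y*z + 2*exp(x), 2*x*z, 2*x*y)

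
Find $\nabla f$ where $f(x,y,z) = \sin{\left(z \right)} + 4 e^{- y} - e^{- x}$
(exp(-x), -4*exp(-y), cos(z))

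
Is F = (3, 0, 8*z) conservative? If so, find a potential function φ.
Yes, F is conservative. φ = 3*x + 4*z**2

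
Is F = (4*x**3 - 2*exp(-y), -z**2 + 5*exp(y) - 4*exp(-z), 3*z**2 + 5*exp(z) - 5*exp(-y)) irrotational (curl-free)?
No, ∇×F = (2*z - 4*exp(-z) + 5*exp(-y), 0, -2*exp(-y))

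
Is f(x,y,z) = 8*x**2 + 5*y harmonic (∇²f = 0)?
No, ∇²f = 16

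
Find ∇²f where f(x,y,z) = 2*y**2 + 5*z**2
14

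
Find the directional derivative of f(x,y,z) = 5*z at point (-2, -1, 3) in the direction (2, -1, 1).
5*sqrt(6)/6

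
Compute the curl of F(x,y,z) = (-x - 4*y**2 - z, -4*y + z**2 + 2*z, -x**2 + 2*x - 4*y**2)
(-8*y - 2*z - 2, 2*x - 3, 8*y)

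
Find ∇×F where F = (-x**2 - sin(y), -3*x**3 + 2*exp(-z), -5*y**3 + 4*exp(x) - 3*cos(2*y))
(-15*y**2 + 6*sin(2*y) + 2*exp(-z), -4*exp(x), -9*x**2 + cos(y))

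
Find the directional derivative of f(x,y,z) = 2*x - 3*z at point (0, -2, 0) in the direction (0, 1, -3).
9*sqrt(10)/10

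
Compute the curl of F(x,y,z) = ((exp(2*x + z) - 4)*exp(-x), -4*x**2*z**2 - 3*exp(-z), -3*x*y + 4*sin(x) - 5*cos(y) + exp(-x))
(8*x**2*z - 3*x + 5*sin(y) - 3*exp(-z), 3*y + exp(x + z) - 4*cos(x) + exp(-x), -8*x*z**2)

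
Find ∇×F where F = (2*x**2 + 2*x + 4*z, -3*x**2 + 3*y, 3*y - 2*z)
(3, 4, -6*x)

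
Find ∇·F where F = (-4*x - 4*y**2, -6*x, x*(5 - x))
-4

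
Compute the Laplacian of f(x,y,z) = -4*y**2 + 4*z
-8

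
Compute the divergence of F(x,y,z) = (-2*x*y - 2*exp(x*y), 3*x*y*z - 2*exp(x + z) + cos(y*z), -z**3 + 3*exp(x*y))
3*x*z - 2*y*exp(x*y) - 2*y - 3*z**2 - z*sin(y*z)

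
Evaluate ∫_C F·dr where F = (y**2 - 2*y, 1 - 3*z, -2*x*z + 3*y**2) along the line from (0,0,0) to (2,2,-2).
-20/3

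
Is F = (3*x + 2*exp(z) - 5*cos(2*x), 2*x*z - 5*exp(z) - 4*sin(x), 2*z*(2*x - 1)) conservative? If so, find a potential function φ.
No, ∇×F = (-2*x + 5*exp(z), -4*z + 2*exp(z), 2*z - 4*cos(x)) ≠ 0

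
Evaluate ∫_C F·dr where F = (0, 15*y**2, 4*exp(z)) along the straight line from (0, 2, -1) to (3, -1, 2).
-45 - 4*exp(-1) + 4*exp(2)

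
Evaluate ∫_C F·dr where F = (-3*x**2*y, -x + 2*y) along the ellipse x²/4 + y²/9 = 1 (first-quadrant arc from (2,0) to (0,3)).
9 + 3*pi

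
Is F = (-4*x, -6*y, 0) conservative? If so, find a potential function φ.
Yes, F is conservative. φ = -2*x**2 - 3*y**2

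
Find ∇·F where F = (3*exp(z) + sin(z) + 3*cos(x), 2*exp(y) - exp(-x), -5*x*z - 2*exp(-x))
-5*x + 2*exp(y) - 3*sin(x)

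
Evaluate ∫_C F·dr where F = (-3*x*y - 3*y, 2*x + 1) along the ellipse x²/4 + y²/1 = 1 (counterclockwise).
10*pi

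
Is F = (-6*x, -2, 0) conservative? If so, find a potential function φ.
Yes, F is conservative. φ = -3*x**2 - 2*y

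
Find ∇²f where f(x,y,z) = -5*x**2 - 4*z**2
-18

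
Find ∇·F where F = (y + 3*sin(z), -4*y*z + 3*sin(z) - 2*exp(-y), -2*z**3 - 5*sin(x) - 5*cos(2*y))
-6*z**2 - 4*z + 2*exp(-y)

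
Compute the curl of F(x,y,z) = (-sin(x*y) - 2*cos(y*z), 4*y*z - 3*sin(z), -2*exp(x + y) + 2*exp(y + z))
(-4*y - 2*exp(x + y) + 2*exp(y + z) + 3*cos(z), 2*y*sin(y*z) + 2*exp(x + y), x*cos(x*y) - 2*z*sin(y*z))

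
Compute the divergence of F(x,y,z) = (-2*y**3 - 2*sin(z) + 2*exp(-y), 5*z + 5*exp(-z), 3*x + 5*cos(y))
0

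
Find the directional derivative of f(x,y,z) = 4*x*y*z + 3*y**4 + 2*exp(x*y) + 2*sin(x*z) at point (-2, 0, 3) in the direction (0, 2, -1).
4*sqrt(5)*(-14 + cos(6))/5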